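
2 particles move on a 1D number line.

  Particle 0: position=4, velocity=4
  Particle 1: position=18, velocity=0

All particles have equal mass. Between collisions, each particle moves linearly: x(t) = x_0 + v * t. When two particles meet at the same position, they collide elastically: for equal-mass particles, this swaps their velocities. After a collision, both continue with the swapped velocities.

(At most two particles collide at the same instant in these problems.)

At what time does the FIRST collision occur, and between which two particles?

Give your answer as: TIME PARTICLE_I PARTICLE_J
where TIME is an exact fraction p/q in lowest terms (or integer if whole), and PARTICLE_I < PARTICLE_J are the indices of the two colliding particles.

Pair (0,1): pos 4,18 vel 4,0 -> gap=14, closing at 4/unit, collide at t=7/2
Earliest collision: t=7/2 between 0 and 1

Answer: 7/2 0 1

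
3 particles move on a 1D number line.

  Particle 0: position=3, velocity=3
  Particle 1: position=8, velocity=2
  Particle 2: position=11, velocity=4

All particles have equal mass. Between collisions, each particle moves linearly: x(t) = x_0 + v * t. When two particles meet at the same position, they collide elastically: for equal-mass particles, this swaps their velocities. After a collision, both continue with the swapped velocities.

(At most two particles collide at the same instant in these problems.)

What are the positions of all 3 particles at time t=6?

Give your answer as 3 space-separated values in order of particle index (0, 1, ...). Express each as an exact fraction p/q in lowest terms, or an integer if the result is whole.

Answer: 20 21 35

Derivation:
Collision at t=5: particles 0 and 1 swap velocities; positions: p0=18 p1=18 p2=31; velocities now: v0=2 v1=3 v2=4
Advance to t=6 (no further collisions before then); velocities: v0=2 v1=3 v2=4; positions = 20 21 35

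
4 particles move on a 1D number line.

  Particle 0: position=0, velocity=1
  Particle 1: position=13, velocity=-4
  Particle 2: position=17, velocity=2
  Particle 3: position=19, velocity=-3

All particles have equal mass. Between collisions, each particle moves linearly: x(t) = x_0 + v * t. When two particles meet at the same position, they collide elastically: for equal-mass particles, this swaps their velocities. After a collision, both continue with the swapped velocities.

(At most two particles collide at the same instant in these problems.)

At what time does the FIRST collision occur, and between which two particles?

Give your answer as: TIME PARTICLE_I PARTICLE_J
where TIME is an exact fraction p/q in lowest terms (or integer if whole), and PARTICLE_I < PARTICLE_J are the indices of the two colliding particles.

Answer: 2/5 2 3

Derivation:
Pair (0,1): pos 0,13 vel 1,-4 -> gap=13, closing at 5/unit, collide at t=13/5
Pair (1,2): pos 13,17 vel -4,2 -> not approaching (rel speed -6 <= 0)
Pair (2,3): pos 17,19 vel 2,-3 -> gap=2, closing at 5/unit, collide at t=2/5
Earliest collision: t=2/5 between 2 and 3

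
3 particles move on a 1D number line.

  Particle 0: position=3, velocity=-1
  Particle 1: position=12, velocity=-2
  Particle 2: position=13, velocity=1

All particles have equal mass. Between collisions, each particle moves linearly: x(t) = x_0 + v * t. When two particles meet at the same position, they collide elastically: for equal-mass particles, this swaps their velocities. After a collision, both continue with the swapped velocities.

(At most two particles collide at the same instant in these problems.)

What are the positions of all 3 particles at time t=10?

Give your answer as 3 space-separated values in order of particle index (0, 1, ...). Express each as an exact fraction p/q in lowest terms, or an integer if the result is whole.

Collision at t=9: particles 0 and 1 swap velocities; positions: p0=-6 p1=-6 p2=22; velocities now: v0=-2 v1=-1 v2=1
Advance to t=10 (no further collisions before then); velocities: v0=-2 v1=-1 v2=1; positions = -8 -7 23

Answer: -8 -7 23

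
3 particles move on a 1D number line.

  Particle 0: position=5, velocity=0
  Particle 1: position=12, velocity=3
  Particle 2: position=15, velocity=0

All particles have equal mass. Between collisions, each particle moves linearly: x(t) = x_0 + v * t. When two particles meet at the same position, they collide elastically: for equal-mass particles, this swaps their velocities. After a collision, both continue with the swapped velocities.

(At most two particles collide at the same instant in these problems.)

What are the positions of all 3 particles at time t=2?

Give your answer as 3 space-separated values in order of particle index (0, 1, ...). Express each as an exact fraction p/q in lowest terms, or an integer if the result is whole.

Answer: 5 15 18

Derivation:
Collision at t=1: particles 1 and 2 swap velocities; positions: p0=5 p1=15 p2=15; velocities now: v0=0 v1=0 v2=3
Advance to t=2 (no further collisions before then); velocities: v0=0 v1=0 v2=3; positions = 5 15 18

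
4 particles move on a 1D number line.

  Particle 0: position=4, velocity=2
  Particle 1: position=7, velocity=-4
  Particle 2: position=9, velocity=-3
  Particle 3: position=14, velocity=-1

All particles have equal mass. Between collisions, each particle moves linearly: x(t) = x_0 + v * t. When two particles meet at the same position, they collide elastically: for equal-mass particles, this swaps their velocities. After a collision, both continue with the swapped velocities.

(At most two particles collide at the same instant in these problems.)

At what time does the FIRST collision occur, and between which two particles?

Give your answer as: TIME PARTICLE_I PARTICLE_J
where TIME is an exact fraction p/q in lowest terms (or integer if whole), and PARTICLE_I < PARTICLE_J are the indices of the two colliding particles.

Answer: 1/2 0 1

Derivation:
Pair (0,1): pos 4,7 vel 2,-4 -> gap=3, closing at 6/unit, collide at t=1/2
Pair (1,2): pos 7,9 vel -4,-3 -> not approaching (rel speed -1 <= 0)
Pair (2,3): pos 9,14 vel -3,-1 -> not approaching (rel speed -2 <= 0)
Earliest collision: t=1/2 between 0 and 1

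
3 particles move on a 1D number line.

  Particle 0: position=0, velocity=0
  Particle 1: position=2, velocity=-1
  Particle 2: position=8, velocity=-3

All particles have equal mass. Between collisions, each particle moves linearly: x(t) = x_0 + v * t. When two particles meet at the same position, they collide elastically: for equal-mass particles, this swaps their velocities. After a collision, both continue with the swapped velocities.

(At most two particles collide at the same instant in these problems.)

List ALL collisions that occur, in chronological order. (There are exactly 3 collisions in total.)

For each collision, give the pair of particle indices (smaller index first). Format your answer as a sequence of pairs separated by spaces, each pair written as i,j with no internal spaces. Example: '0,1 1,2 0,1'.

Collision at t=2: particles 0 and 1 swap velocities; positions: p0=0 p1=0 p2=2; velocities now: v0=-1 v1=0 v2=-3
Collision at t=8/3: particles 1 and 2 swap velocities; positions: p0=-2/3 p1=0 p2=0; velocities now: v0=-1 v1=-3 v2=0
Collision at t=3: particles 0 and 1 swap velocities; positions: p0=-1 p1=-1 p2=0; velocities now: v0=-3 v1=-1 v2=0

Answer: 0,1 1,2 0,1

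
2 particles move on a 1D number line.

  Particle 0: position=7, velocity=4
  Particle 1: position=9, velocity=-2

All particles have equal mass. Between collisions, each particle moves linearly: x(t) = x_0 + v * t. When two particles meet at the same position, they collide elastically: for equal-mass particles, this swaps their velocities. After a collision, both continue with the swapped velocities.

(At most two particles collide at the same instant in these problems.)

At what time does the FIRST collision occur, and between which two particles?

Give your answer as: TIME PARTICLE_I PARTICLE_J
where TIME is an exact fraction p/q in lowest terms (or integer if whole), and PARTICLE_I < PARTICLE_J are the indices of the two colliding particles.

Pair (0,1): pos 7,9 vel 4,-2 -> gap=2, closing at 6/unit, collide at t=1/3
Earliest collision: t=1/3 between 0 and 1

Answer: 1/3 0 1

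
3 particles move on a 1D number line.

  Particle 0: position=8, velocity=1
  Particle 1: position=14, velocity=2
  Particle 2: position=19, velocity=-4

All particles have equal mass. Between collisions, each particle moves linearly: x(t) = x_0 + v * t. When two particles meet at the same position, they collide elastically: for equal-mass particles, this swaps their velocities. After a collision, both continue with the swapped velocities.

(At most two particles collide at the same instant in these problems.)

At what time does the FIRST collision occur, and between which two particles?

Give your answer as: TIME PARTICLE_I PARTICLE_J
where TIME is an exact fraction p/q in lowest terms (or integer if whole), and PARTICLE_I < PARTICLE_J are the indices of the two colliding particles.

Answer: 5/6 1 2

Derivation:
Pair (0,1): pos 8,14 vel 1,2 -> not approaching (rel speed -1 <= 0)
Pair (1,2): pos 14,19 vel 2,-4 -> gap=5, closing at 6/unit, collide at t=5/6
Earliest collision: t=5/6 between 1 and 2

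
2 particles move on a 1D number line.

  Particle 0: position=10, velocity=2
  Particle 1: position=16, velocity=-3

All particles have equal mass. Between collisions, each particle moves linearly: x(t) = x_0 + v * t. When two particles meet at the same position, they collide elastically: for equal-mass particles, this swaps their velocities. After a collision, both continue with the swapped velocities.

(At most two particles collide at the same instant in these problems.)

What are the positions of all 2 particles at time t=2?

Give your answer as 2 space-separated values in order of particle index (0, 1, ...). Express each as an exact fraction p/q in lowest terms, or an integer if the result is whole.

Collision at t=6/5: particles 0 and 1 swap velocities; positions: p0=62/5 p1=62/5; velocities now: v0=-3 v1=2
Advance to t=2 (no further collisions before then); velocities: v0=-3 v1=2; positions = 10 14

Answer: 10 14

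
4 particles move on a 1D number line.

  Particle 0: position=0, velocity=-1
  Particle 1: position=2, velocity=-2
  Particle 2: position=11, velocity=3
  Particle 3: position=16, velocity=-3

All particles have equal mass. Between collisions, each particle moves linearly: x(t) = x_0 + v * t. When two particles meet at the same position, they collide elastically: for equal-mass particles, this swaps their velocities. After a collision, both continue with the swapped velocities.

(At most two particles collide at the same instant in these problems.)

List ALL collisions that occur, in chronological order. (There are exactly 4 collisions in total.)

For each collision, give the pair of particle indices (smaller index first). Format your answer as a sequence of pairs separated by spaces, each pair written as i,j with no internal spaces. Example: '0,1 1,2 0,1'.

Answer: 2,3 0,1 1,2 0,1

Derivation:
Collision at t=5/6: particles 2 and 3 swap velocities; positions: p0=-5/6 p1=1/3 p2=27/2 p3=27/2; velocities now: v0=-1 v1=-2 v2=-3 v3=3
Collision at t=2: particles 0 and 1 swap velocities; positions: p0=-2 p1=-2 p2=10 p3=17; velocities now: v0=-2 v1=-1 v2=-3 v3=3
Collision at t=8: particles 1 and 2 swap velocities; positions: p0=-14 p1=-8 p2=-8 p3=35; velocities now: v0=-2 v1=-3 v2=-1 v3=3
Collision at t=14: particles 0 and 1 swap velocities; positions: p0=-26 p1=-26 p2=-14 p3=53; velocities now: v0=-3 v1=-2 v2=-1 v3=3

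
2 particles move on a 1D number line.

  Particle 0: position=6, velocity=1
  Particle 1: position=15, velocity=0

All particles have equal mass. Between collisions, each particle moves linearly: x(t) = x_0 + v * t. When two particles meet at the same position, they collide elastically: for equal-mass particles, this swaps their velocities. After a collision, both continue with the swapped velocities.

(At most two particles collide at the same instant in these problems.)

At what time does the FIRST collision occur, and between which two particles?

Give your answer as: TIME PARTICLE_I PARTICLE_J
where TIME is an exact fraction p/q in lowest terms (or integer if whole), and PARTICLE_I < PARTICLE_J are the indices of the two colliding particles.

Pair (0,1): pos 6,15 vel 1,0 -> gap=9, closing at 1/unit, collide at t=9
Earliest collision: t=9 between 0 and 1

Answer: 9 0 1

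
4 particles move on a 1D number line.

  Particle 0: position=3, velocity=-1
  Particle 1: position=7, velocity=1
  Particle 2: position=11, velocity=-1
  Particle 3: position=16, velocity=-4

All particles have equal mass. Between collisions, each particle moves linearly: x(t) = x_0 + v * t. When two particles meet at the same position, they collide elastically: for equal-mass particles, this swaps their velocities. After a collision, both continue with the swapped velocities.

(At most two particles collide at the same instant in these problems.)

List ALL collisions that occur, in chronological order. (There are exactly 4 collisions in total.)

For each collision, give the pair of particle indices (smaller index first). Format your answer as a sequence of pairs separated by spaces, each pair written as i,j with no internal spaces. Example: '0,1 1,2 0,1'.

Answer: 2,3 1,2 2,3 0,1

Derivation:
Collision at t=5/3: particles 2 and 3 swap velocities; positions: p0=4/3 p1=26/3 p2=28/3 p3=28/3; velocities now: v0=-1 v1=1 v2=-4 v3=-1
Collision at t=9/5: particles 1 and 2 swap velocities; positions: p0=6/5 p1=44/5 p2=44/5 p3=46/5; velocities now: v0=-1 v1=-4 v2=1 v3=-1
Collision at t=2: particles 2 and 3 swap velocities; positions: p0=1 p1=8 p2=9 p3=9; velocities now: v0=-1 v1=-4 v2=-1 v3=1
Collision at t=13/3: particles 0 and 1 swap velocities; positions: p0=-4/3 p1=-4/3 p2=20/3 p3=34/3; velocities now: v0=-4 v1=-1 v2=-1 v3=1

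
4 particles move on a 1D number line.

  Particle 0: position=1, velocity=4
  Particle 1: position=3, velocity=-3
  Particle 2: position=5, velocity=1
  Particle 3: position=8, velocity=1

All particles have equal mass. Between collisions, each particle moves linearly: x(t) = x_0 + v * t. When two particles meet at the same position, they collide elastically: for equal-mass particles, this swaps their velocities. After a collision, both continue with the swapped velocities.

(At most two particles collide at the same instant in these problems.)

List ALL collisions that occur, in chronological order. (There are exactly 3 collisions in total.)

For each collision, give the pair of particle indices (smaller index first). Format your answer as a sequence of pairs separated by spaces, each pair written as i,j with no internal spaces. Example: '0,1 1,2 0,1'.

Answer: 0,1 1,2 2,3

Derivation:
Collision at t=2/7: particles 0 and 1 swap velocities; positions: p0=15/7 p1=15/7 p2=37/7 p3=58/7; velocities now: v0=-3 v1=4 v2=1 v3=1
Collision at t=4/3: particles 1 and 2 swap velocities; positions: p0=-1 p1=19/3 p2=19/3 p3=28/3; velocities now: v0=-3 v1=1 v2=4 v3=1
Collision at t=7/3: particles 2 and 3 swap velocities; positions: p0=-4 p1=22/3 p2=31/3 p3=31/3; velocities now: v0=-3 v1=1 v2=1 v3=4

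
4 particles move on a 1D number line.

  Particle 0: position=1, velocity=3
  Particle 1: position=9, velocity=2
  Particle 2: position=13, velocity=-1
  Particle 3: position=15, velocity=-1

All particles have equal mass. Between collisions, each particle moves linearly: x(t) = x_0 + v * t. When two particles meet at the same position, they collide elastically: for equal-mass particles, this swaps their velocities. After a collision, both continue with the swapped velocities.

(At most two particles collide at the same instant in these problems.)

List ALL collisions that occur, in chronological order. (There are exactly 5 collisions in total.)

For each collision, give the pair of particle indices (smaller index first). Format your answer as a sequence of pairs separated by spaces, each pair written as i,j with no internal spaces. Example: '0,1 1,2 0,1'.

Collision at t=4/3: particles 1 and 2 swap velocities; positions: p0=5 p1=35/3 p2=35/3 p3=41/3; velocities now: v0=3 v1=-1 v2=2 v3=-1
Collision at t=2: particles 2 and 3 swap velocities; positions: p0=7 p1=11 p2=13 p3=13; velocities now: v0=3 v1=-1 v2=-1 v3=2
Collision at t=3: particles 0 and 1 swap velocities; positions: p0=10 p1=10 p2=12 p3=15; velocities now: v0=-1 v1=3 v2=-1 v3=2
Collision at t=7/2: particles 1 and 2 swap velocities; positions: p0=19/2 p1=23/2 p2=23/2 p3=16; velocities now: v0=-1 v1=-1 v2=3 v3=2
Collision at t=8: particles 2 and 3 swap velocities; positions: p0=5 p1=7 p2=25 p3=25; velocities now: v0=-1 v1=-1 v2=2 v3=3

Answer: 1,2 2,3 0,1 1,2 2,3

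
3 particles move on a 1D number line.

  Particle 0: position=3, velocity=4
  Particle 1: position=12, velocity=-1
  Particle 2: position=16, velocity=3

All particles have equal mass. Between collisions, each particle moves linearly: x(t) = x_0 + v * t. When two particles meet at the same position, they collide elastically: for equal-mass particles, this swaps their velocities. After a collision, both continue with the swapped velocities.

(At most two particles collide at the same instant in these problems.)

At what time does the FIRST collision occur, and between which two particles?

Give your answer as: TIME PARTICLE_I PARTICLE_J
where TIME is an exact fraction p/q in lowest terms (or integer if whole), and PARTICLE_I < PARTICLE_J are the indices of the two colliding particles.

Answer: 9/5 0 1

Derivation:
Pair (0,1): pos 3,12 vel 4,-1 -> gap=9, closing at 5/unit, collide at t=9/5
Pair (1,2): pos 12,16 vel -1,3 -> not approaching (rel speed -4 <= 0)
Earliest collision: t=9/5 between 0 and 1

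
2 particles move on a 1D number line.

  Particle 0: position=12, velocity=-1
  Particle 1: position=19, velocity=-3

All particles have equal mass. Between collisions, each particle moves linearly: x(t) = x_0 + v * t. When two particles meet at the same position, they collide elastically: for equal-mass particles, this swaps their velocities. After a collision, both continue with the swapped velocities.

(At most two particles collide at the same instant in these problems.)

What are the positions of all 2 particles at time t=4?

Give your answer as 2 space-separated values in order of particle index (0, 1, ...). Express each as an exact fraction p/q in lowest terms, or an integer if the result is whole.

Collision at t=7/2: particles 0 and 1 swap velocities; positions: p0=17/2 p1=17/2; velocities now: v0=-3 v1=-1
Advance to t=4 (no further collisions before then); velocities: v0=-3 v1=-1; positions = 7 8

Answer: 7 8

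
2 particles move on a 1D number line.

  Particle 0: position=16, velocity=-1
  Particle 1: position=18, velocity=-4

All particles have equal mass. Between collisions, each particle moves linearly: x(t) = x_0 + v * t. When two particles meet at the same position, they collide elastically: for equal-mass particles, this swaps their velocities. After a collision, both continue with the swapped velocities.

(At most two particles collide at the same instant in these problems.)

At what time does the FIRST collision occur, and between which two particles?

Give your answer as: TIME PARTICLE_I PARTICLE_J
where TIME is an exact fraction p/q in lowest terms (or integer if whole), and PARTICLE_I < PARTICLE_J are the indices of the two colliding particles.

Pair (0,1): pos 16,18 vel -1,-4 -> gap=2, closing at 3/unit, collide at t=2/3
Earliest collision: t=2/3 between 0 and 1

Answer: 2/3 0 1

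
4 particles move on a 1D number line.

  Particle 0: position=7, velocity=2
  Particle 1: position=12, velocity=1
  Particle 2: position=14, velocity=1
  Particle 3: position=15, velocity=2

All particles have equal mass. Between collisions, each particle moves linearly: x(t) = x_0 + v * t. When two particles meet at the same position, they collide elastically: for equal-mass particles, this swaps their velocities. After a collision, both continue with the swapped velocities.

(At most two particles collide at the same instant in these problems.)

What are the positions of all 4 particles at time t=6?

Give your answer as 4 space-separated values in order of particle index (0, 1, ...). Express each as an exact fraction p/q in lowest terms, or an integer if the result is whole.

Collision at t=5: particles 0 and 1 swap velocities; positions: p0=17 p1=17 p2=19 p3=25; velocities now: v0=1 v1=2 v2=1 v3=2
Advance to t=6 (no further collisions before then); velocities: v0=1 v1=2 v2=1 v3=2; positions = 18 19 20 27

Answer: 18 19 20 27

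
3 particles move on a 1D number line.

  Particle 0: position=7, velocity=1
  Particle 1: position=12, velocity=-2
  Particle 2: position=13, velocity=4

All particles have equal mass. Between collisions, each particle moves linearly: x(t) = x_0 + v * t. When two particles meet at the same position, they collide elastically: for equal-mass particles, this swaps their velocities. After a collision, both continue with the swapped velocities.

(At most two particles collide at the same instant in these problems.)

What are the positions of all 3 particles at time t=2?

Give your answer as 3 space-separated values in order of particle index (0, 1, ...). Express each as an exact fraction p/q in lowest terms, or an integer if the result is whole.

Answer: 8 9 21

Derivation:
Collision at t=5/3: particles 0 and 1 swap velocities; positions: p0=26/3 p1=26/3 p2=59/3; velocities now: v0=-2 v1=1 v2=4
Advance to t=2 (no further collisions before then); velocities: v0=-2 v1=1 v2=4; positions = 8 9 21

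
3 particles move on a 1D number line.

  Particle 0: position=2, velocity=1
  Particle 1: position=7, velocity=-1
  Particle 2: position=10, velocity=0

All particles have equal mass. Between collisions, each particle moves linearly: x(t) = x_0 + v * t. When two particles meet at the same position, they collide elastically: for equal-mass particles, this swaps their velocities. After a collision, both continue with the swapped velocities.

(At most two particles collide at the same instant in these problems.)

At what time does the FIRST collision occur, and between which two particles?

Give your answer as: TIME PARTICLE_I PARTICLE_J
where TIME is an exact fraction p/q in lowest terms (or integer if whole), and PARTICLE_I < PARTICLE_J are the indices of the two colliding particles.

Answer: 5/2 0 1

Derivation:
Pair (0,1): pos 2,7 vel 1,-1 -> gap=5, closing at 2/unit, collide at t=5/2
Pair (1,2): pos 7,10 vel -1,0 -> not approaching (rel speed -1 <= 0)
Earliest collision: t=5/2 between 0 and 1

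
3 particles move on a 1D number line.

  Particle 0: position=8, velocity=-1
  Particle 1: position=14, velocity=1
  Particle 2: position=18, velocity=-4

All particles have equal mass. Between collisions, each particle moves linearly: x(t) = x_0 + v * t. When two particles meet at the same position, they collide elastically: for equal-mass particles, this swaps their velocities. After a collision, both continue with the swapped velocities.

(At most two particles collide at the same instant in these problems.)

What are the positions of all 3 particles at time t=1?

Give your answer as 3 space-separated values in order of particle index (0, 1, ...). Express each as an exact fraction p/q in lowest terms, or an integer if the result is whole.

Answer: 7 14 15

Derivation:
Collision at t=4/5: particles 1 and 2 swap velocities; positions: p0=36/5 p1=74/5 p2=74/5; velocities now: v0=-1 v1=-4 v2=1
Advance to t=1 (no further collisions before then); velocities: v0=-1 v1=-4 v2=1; positions = 7 14 15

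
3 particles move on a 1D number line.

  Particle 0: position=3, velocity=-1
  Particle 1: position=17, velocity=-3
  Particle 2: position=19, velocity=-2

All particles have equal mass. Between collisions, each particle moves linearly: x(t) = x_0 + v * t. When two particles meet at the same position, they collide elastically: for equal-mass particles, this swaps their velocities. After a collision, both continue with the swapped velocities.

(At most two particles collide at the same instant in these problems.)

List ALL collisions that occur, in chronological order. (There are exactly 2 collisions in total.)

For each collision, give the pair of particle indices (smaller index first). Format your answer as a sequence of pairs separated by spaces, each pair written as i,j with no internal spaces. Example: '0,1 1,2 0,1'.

Answer: 0,1 1,2

Derivation:
Collision at t=7: particles 0 and 1 swap velocities; positions: p0=-4 p1=-4 p2=5; velocities now: v0=-3 v1=-1 v2=-2
Collision at t=16: particles 1 and 2 swap velocities; positions: p0=-31 p1=-13 p2=-13; velocities now: v0=-3 v1=-2 v2=-1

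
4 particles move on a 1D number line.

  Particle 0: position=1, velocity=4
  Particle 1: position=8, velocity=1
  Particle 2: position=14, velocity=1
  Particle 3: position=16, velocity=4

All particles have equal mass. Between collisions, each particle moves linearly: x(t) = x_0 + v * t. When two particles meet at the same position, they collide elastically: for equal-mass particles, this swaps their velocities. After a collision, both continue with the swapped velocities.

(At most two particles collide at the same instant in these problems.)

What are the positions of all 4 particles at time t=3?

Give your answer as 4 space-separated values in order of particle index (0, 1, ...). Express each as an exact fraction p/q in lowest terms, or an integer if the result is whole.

Answer: 11 13 17 28

Derivation:
Collision at t=7/3: particles 0 and 1 swap velocities; positions: p0=31/3 p1=31/3 p2=49/3 p3=76/3; velocities now: v0=1 v1=4 v2=1 v3=4
Advance to t=3 (no further collisions before then); velocities: v0=1 v1=4 v2=1 v3=4; positions = 11 13 17 28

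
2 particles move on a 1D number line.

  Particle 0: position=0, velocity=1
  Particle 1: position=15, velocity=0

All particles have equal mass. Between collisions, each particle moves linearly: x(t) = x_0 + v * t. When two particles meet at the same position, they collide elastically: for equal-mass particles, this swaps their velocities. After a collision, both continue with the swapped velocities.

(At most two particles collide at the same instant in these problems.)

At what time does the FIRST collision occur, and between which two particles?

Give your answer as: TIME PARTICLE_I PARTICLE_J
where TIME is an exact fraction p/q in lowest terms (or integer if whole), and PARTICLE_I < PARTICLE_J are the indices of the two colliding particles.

Pair (0,1): pos 0,15 vel 1,0 -> gap=15, closing at 1/unit, collide at t=15
Earliest collision: t=15 between 0 and 1

Answer: 15 0 1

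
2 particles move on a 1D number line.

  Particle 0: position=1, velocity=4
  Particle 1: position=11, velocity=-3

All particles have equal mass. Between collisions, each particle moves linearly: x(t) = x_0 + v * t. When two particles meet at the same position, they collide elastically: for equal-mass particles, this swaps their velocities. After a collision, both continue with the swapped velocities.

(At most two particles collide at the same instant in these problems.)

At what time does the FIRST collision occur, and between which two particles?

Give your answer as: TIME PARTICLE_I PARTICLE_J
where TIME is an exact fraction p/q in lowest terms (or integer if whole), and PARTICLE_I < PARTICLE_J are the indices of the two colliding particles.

Pair (0,1): pos 1,11 vel 4,-3 -> gap=10, closing at 7/unit, collide at t=10/7
Earliest collision: t=10/7 between 0 and 1

Answer: 10/7 0 1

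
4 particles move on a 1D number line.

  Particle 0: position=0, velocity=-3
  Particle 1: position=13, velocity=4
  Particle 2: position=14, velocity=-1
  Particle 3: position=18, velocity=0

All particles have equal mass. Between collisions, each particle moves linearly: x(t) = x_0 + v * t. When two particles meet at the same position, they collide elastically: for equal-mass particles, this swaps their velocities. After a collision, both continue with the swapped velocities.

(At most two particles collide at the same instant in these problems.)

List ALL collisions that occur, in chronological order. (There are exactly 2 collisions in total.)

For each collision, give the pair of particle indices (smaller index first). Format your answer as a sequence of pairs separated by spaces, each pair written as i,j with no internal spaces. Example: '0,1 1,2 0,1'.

Answer: 1,2 2,3

Derivation:
Collision at t=1/5: particles 1 and 2 swap velocities; positions: p0=-3/5 p1=69/5 p2=69/5 p3=18; velocities now: v0=-3 v1=-1 v2=4 v3=0
Collision at t=5/4: particles 2 and 3 swap velocities; positions: p0=-15/4 p1=51/4 p2=18 p3=18; velocities now: v0=-3 v1=-1 v2=0 v3=4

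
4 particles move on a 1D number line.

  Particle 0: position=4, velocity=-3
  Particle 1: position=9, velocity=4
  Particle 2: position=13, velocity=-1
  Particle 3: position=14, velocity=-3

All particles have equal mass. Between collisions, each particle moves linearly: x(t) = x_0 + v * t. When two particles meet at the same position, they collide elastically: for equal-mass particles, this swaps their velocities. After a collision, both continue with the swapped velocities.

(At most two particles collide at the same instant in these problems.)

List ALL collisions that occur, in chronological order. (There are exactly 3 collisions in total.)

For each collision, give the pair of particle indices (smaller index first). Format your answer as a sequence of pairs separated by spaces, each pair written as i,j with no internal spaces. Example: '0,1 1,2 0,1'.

Answer: 2,3 1,2 2,3

Derivation:
Collision at t=1/2: particles 2 and 3 swap velocities; positions: p0=5/2 p1=11 p2=25/2 p3=25/2; velocities now: v0=-3 v1=4 v2=-3 v3=-1
Collision at t=5/7: particles 1 and 2 swap velocities; positions: p0=13/7 p1=83/7 p2=83/7 p3=86/7; velocities now: v0=-3 v1=-3 v2=4 v3=-1
Collision at t=4/5: particles 2 and 3 swap velocities; positions: p0=8/5 p1=58/5 p2=61/5 p3=61/5; velocities now: v0=-3 v1=-3 v2=-1 v3=4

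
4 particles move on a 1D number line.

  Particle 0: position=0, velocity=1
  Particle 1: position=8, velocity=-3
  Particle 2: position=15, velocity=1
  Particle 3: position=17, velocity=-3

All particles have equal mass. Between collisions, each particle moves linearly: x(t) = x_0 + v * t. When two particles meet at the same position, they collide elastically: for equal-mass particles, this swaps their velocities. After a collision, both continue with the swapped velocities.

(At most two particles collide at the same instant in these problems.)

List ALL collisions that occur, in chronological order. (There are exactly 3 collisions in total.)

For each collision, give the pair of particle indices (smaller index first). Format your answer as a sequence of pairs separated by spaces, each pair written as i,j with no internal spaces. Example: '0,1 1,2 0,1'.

Collision at t=1/2: particles 2 and 3 swap velocities; positions: p0=1/2 p1=13/2 p2=31/2 p3=31/2; velocities now: v0=1 v1=-3 v2=-3 v3=1
Collision at t=2: particles 0 and 1 swap velocities; positions: p0=2 p1=2 p2=11 p3=17; velocities now: v0=-3 v1=1 v2=-3 v3=1
Collision at t=17/4: particles 1 and 2 swap velocities; positions: p0=-19/4 p1=17/4 p2=17/4 p3=77/4; velocities now: v0=-3 v1=-3 v2=1 v3=1

Answer: 2,3 0,1 1,2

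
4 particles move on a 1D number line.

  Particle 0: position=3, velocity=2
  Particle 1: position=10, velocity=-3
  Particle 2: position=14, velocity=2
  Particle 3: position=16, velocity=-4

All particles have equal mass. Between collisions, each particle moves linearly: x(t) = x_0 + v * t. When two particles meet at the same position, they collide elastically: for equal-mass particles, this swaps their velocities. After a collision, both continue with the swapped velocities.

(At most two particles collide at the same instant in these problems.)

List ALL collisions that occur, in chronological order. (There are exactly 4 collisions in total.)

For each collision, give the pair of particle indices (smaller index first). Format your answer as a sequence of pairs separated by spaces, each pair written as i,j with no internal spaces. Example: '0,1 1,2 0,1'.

Collision at t=1/3: particles 2 and 3 swap velocities; positions: p0=11/3 p1=9 p2=44/3 p3=44/3; velocities now: v0=2 v1=-3 v2=-4 v3=2
Collision at t=7/5: particles 0 and 1 swap velocities; positions: p0=29/5 p1=29/5 p2=52/5 p3=84/5; velocities now: v0=-3 v1=2 v2=-4 v3=2
Collision at t=13/6: particles 1 and 2 swap velocities; positions: p0=7/2 p1=22/3 p2=22/3 p3=55/3; velocities now: v0=-3 v1=-4 v2=2 v3=2
Collision at t=6: particles 0 and 1 swap velocities; positions: p0=-8 p1=-8 p2=15 p3=26; velocities now: v0=-4 v1=-3 v2=2 v3=2

Answer: 2,3 0,1 1,2 0,1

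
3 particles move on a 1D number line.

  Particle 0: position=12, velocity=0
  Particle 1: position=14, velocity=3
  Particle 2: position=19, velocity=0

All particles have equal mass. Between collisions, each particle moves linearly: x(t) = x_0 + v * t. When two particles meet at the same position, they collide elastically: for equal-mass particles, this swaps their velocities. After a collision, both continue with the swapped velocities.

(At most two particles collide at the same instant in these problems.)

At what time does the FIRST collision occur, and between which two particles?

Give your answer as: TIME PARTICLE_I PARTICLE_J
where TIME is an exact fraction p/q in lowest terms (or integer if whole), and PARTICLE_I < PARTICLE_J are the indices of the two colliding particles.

Answer: 5/3 1 2

Derivation:
Pair (0,1): pos 12,14 vel 0,3 -> not approaching (rel speed -3 <= 0)
Pair (1,2): pos 14,19 vel 3,0 -> gap=5, closing at 3/unit, collide at t=5/3
Earliest collision: t=5/3 between 1 and 2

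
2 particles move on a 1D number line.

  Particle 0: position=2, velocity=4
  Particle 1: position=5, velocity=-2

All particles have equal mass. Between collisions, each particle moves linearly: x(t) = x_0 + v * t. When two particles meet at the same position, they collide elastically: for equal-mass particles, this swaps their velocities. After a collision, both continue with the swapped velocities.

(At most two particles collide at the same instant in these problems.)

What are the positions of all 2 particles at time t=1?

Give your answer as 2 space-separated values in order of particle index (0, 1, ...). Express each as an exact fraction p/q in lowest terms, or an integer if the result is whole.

Answer: 3 6

Derivation:
Collision at t=1/2: particles 0 and 1 swap velocities; positions: p0=4 p1=4; velocities now: v0=-2 v1=4
Advance to t=1 (no further collisions before then); velocities: v0=-2 v1=4; positions = 3 6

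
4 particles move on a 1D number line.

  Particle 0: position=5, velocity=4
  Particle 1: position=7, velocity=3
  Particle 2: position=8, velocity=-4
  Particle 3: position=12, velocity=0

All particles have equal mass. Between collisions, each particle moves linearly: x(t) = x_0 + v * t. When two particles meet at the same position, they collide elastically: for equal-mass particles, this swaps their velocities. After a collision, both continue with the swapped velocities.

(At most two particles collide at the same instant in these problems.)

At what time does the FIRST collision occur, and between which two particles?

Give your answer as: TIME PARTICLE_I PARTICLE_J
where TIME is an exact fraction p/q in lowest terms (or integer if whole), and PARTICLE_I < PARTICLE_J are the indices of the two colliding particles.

Answer: 1/7 1 2

Derivation:
Pair (0,1): pos 5,7 vel 4,3 -> gap=2, closing at 1/unit, collide at t=2
Pair (1,2): pos 7,8 vel 3,-4 -> gap=1, closing at 7/unit, collide at t=1/7
Pair (2,3): pos 8,12 vel -4,0 -> not approaching (rel speed -4 <= 0)
Earliest collision: t=1/7 between 1 and 2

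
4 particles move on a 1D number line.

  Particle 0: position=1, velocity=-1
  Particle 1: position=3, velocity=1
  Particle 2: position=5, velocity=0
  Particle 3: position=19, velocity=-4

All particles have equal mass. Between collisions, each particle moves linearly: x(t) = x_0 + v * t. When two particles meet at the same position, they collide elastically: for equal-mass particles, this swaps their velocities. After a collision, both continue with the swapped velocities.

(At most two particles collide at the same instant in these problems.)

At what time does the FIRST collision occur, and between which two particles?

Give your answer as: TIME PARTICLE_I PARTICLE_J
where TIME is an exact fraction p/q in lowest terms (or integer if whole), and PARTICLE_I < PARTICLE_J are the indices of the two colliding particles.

Pair (0,1): pos 1,3 vel -1,1 -> not approaching (rel speed -2 <= 0)
Pair (1,2): pos 3,5 vel 1,0 -> gap=2, closing at 1/unit, collide at t=2
Pair (2,3): pos 5,19 vel 0,-4 -> gap=14, closing at 4/unit, collide at t=7/2
Earliest collision: t=2 between 1 and 2

Answer: 2 1 2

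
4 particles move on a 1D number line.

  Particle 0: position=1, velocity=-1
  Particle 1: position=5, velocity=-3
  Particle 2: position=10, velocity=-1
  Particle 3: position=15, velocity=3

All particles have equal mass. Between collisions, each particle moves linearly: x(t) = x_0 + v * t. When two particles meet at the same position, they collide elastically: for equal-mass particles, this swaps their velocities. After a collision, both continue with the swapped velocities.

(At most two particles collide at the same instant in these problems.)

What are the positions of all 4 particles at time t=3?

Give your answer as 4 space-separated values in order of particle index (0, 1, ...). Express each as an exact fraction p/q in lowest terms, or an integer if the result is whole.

Collision at t=2: particles 0 and 1 swap velocities; positions: p0=-1 p1=-1 p2=8 p3=21; velocities now: v0=-3 v1=-1 v2=-1 v3=3
Advance to t=3 (no further collisions before then); velocities: v0=-3 v1=-1 v2=-1 v3=3; positions = -4 -2 7 24

Answer: -4 -2 7 24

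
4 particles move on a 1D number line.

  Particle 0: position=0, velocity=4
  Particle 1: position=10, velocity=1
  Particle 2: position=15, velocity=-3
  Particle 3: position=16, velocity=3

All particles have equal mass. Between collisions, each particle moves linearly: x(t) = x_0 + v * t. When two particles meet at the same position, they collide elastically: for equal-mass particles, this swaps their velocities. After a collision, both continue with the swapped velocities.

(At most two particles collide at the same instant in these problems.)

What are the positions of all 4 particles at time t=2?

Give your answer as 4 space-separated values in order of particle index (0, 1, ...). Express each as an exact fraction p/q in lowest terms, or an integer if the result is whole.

Answer: 8 9 12 22

Derivation:
Collision at t=5/4: particles 1 and 2 swap velocities; positions: p0=5 p1=45/4 p2=45/4 p3=79/4; velocities now: v0=4 v1=-3 v2=1 v3=3
Advance to t=2 (no further collisions before then); velocities: v0=4 v1=-3 v2=1 v3=3; positions = 8 9 12 22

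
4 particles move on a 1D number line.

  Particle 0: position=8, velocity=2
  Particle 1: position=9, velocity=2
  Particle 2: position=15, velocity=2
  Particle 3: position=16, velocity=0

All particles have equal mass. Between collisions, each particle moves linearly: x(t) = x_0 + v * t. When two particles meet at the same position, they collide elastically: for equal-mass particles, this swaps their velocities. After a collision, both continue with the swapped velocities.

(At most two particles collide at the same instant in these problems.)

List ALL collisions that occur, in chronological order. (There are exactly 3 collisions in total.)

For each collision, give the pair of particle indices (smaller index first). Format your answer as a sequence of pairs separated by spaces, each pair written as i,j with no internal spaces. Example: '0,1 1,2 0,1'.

Collision at t=1/2: particles 2 and 3 swap velocities; positions: p0=9 p1=10 p2=16 p3=16; velocities now: v0=2 v1=2 v2=0 v3=2
Collision at t=7/2: particles 1 and 2 swap velocities; positions: p0=15 p1=16 p2=16 p3=22; velocities now: v0=2 v1=0 v2=2 v3=2
Collision at t=4: particles 0 and 1 swap velocities; positions: p0=16 p1=16 p2=17 p3=23; velocities now: v0=0 v1=2 v2=2 v3=2

Answer: 2,3 1,2 0,1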